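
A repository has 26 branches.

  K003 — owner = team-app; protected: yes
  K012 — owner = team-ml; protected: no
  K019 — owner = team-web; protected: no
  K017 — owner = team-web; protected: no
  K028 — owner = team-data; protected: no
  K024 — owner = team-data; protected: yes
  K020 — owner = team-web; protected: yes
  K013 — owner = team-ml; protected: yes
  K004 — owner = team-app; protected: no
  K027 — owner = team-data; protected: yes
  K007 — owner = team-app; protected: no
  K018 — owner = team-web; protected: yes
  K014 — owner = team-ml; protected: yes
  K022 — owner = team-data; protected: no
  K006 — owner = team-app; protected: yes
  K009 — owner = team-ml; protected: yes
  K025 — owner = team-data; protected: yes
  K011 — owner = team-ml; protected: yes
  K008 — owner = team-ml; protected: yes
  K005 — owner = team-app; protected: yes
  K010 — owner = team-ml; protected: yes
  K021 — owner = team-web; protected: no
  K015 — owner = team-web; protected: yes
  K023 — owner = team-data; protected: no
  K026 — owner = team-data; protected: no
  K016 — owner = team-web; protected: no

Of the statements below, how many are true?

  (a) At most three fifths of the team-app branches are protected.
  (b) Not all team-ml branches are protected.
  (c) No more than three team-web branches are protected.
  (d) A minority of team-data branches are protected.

4

(a) team-app: |A| = 5, |A ∩ B| = 3; needs |A ∩ B| / |A| ≤ 3/5 — true.
(b) team-ml: |A| = 7, |A ∩ B| = 6; needs A ⊄ B (|A ∖ B| ≥ 1) — true.
(c) team-web: |A| = 7, |A ∩ B| = 3; needs |A ∩ B| ≤ 3 — true.
(d) team-data: |A| = 7, |A ∩ B| = 3; needs |A ∩ B| < |A ∖ B| — true.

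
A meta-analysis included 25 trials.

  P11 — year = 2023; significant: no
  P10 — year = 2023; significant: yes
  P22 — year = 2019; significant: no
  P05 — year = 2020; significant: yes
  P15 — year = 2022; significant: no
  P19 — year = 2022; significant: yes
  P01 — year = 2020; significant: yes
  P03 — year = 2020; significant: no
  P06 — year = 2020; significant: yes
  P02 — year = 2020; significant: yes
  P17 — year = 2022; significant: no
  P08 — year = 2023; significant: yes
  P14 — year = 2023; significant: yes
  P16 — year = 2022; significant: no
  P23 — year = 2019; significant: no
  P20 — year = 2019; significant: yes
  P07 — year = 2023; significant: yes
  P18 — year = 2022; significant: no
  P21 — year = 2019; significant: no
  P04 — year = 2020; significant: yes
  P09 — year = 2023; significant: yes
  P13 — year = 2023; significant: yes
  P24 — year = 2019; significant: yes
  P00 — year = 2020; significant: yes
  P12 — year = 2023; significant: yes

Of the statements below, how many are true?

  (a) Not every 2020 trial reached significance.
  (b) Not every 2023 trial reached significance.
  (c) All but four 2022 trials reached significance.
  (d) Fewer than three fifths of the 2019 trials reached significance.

4

(a) 2020: |A| = 7, |A ∩ B| = 6; needs A ⊄ B (|A ∖ B| ≥ 1) — true.
(b) 2023: |A| = 8, |A ∩ B| = 7; needs A ⊄ B (|A ∖ B| ≥ 1) — true.
(c) 2022: |A| = 5, |A ∩ B| = 1; needs |A ∖ B| = 4 — true.
(d) 2019: |A| = 5, |A ∩ B| = 2; needs |A ∩ B| / |A| < 3/5 — true.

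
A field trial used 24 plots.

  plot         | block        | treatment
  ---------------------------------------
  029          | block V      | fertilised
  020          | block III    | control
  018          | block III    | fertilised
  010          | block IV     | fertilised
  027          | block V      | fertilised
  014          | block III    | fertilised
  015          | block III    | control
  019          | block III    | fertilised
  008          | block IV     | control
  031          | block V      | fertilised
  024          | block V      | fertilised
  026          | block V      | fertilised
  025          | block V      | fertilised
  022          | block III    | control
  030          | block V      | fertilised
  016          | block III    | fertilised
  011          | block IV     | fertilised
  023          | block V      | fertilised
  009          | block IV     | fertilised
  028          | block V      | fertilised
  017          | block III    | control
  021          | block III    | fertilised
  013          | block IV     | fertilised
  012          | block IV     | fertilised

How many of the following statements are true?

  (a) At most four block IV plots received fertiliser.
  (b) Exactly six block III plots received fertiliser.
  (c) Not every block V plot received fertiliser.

(a) block IV: |A| = 6, |A ∩ B| = 5; needs |A ∩ B| ≤ 4 — false.
(b) block III: |A| = 9, |A ∩ B| = 5; needs |A ∩ B| = 6 — false.
(c) block V: |A| = 9, |A ∩ B| = 9; needs A ⊄ B (|A ∖ B| ≥ 1) — false.

0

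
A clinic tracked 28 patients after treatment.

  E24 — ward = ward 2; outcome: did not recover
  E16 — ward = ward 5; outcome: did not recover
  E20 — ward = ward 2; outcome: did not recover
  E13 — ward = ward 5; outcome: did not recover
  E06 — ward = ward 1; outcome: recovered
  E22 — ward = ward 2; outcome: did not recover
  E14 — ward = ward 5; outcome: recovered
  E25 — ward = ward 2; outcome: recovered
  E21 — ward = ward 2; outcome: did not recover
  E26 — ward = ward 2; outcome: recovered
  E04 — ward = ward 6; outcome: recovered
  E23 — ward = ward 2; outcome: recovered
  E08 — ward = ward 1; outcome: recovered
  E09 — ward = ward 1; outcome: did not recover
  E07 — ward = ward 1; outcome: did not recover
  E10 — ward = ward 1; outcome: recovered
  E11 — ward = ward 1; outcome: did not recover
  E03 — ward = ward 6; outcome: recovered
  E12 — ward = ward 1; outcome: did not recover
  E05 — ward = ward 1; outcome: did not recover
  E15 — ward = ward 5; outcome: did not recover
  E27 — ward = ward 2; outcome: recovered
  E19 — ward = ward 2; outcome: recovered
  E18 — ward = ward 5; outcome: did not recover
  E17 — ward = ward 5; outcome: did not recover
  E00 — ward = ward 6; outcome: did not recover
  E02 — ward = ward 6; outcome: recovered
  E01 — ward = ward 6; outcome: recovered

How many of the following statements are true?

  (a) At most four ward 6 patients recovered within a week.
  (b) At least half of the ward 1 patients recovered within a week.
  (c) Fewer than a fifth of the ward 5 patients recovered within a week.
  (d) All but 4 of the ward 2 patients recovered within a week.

(a) ward 6: |A| = 5, |A ∩ B| = 4; needs |A ∩ B| ≤ 4 — true.
(b) ward 1: |A| = 8, |A ∩ B| = 3; needs |A ∩ B| ≥ |A ∖ B| — false.
(c) ward 5: |A| = 6, |A ∩ B| = 1; needs |A ∩ B| / |A| < 1/5 — true.
(d) ward 2: |A| = 9, |A ∩ B| = 5; needs |A ∖ B| = 4 — true.

3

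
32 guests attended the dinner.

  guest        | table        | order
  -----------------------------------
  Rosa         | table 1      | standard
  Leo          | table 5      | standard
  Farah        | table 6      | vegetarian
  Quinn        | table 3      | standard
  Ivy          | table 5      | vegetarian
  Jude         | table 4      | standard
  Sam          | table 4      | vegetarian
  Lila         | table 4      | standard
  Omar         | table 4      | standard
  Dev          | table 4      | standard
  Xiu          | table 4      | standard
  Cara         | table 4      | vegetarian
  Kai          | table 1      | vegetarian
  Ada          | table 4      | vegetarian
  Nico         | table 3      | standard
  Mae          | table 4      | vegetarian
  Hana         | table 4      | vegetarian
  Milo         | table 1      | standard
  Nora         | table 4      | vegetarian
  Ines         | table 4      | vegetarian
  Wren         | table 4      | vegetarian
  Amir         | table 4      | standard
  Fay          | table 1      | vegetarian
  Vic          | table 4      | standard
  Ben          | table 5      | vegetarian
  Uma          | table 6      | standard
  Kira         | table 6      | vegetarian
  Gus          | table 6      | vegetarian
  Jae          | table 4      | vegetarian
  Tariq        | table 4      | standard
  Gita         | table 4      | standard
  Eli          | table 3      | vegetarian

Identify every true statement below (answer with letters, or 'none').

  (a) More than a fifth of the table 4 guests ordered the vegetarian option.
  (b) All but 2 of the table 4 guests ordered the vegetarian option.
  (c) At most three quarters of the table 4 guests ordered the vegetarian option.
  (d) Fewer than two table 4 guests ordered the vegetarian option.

|A| = 18, |A ∩ B| = 9, |A ∖ B| = 9.
(a) |A ∩ B| / |A| > 1/5: holds.
(b) |A ∖ B| = 2: fails.
(c) |A ∩ B| / |A| ≤ 3/4: holds.
(d) |A ∩ B| < 2: fails.

(a), (c)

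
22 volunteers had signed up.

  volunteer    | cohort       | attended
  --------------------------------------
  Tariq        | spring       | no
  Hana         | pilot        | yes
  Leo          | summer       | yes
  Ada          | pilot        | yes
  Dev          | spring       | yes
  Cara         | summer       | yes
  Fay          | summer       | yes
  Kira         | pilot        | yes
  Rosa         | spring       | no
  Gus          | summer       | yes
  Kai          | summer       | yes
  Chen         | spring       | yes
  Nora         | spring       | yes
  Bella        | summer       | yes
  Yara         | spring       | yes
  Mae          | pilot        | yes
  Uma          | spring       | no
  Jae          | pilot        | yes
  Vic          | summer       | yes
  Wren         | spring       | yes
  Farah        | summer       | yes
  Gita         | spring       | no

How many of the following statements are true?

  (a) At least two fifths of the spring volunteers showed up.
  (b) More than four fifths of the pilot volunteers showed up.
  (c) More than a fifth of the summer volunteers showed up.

(a) spring: |A| = 9, |A ∩ B| = 5; needs |A ∩ B| / |A| ≥ 2/5 — true.
(b) pilot: |A| = 5, |A ∩ B| = 5; needs |A ∩ B| / |A| > 4/5 — true.
(c) summer: |A| = 8, |A ∩ B| = 8; needs |A ∩ B| / |A| > 1/5 — true.

3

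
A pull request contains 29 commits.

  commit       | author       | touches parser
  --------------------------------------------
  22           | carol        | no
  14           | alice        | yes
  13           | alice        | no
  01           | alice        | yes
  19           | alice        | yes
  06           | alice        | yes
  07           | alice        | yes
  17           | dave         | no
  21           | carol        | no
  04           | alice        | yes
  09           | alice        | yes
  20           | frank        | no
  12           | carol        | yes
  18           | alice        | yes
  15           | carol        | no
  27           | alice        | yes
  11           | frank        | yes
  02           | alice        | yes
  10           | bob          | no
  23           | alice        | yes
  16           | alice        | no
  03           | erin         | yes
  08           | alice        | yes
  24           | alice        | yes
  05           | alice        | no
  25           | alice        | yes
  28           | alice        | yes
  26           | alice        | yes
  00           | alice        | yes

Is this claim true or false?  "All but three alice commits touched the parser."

True

Truth condition: |A ∖ B| = 3.
|A| = 20, |A ∩ B| = 17, |A ∖ B| = 3.
|A ∖ B| = 3, so the statement is true.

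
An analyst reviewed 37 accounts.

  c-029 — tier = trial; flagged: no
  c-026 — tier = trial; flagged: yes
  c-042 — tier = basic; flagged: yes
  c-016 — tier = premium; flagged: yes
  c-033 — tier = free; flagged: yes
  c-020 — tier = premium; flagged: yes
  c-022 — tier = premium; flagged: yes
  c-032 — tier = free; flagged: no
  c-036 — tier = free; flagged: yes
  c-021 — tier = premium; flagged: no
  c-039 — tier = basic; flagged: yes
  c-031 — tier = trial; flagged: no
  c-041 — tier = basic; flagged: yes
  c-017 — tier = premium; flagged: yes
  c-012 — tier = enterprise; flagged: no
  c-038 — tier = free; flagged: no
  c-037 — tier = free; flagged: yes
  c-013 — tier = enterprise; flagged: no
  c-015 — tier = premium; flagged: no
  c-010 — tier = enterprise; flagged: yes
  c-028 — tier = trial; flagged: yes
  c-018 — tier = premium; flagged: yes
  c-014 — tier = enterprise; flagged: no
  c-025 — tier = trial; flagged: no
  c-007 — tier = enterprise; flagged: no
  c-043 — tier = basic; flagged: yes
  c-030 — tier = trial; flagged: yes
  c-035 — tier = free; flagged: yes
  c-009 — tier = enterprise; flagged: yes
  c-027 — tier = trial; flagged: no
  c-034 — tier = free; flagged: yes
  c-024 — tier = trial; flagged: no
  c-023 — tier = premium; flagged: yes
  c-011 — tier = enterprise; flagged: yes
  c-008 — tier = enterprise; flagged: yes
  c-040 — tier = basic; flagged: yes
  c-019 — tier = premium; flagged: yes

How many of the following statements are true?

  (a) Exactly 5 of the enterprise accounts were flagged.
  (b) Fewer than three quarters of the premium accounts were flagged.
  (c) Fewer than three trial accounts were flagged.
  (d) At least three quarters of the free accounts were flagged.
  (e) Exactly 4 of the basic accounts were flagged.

0

(a) enterprise: |A| = 8, |A ∩ B| = 4; needs |A ∩ B| = 5 — false.
(b) premium: |A| = 9, |A ∩ B| = 7; needs |A ∩ B| / |A| < 3/4 — false.
(c) trial: |A| = 8, |A ∩ B| = 3; needs |A ∩ B| < 3 — false.
(d) free: |A| = 7, |A ∩ B| = 5; needs |A ∩ B| / |A| ≥ 3/4 — false.
(e) basic: |A| = 5, |A ∩ B| = 5; needs |A ∩ B| = 4 — false.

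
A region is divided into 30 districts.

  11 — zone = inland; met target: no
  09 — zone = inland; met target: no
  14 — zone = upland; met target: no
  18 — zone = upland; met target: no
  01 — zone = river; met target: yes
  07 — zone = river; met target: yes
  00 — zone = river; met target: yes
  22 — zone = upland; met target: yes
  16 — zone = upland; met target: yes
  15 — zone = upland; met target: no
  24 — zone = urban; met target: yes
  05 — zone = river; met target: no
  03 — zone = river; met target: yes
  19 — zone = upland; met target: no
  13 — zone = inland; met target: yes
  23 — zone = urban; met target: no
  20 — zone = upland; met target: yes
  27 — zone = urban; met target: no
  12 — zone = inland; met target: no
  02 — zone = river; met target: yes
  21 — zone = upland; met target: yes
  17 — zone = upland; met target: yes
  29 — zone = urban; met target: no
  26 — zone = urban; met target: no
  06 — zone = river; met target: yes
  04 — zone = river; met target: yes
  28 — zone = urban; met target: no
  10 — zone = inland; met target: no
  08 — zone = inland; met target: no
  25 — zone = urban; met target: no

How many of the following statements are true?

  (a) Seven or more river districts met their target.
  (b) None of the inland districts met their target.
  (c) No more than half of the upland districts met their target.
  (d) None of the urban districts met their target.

1

(a) river: |A| = 8, |A ∩ B| = 7; needs |A ∩ B| ≥ 7 — true.
(b) inland: |A| = 6, |A ∩ B| = 1; needs A ∩ B = ∅ (|A ∩ B| = 0) — false.
(c) upland: |A| = 9, |A ∩ B| = 5; needs |A ∩ B| ≤ |A ∖ B| — false.
(d) urban: |A| = 7, |A ∩ B| = 1; needs A ∩ B = ∅ (|A ∩ B| = 0) — false.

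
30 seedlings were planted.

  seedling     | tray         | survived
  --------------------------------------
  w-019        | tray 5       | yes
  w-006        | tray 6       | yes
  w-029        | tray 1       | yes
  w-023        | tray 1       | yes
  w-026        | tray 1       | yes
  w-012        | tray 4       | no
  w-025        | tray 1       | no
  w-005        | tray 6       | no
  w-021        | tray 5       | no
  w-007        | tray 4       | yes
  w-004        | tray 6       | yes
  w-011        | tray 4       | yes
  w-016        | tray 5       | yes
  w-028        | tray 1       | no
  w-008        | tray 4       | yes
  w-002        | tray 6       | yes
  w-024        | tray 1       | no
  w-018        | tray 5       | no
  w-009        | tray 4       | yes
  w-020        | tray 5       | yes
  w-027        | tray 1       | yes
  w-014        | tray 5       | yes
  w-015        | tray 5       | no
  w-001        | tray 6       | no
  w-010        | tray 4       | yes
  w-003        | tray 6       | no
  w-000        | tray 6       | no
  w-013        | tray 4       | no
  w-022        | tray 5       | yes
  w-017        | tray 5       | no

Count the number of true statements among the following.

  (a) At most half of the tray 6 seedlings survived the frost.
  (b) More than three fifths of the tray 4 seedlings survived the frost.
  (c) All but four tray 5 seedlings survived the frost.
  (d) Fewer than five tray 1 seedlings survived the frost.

4

(a) tray 6: |A| = 7, |A ∩ B| = 3; needs |A ∩ B| ≤ |A ∖ B| — true.
(b) tray 4: |A| = 7, |A ∩ B| = 5; needs |A ∩ B| / |A| > 3/5 — true.
(c) tray 5: |A| = 9, |A ∩ B| = 5; needs |A ∖ B| = 4 — true.
(d) tray 1: |A| = 7, |A ∩ B| = 4; needs |A ∩ B| < 5 — true.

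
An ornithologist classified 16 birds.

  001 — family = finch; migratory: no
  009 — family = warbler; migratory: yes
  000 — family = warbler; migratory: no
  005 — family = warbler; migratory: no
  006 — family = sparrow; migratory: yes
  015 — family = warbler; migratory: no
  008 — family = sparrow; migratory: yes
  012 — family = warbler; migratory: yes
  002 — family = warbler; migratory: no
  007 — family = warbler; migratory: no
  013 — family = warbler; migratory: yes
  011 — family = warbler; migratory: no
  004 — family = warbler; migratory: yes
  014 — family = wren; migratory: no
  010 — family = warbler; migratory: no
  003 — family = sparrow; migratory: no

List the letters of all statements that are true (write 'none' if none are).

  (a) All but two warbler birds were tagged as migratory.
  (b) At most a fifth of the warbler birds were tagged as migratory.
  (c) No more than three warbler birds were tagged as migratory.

|A| = 11, |A ∩ B| = 4, |A ∖ B| = 7.
(a) |A ∖ B| = 2: fails.
(b) |A ∩ B| / |A| ≤ 1/5: fails.
(c) |A ∩ B| ≤ 3: fails.

none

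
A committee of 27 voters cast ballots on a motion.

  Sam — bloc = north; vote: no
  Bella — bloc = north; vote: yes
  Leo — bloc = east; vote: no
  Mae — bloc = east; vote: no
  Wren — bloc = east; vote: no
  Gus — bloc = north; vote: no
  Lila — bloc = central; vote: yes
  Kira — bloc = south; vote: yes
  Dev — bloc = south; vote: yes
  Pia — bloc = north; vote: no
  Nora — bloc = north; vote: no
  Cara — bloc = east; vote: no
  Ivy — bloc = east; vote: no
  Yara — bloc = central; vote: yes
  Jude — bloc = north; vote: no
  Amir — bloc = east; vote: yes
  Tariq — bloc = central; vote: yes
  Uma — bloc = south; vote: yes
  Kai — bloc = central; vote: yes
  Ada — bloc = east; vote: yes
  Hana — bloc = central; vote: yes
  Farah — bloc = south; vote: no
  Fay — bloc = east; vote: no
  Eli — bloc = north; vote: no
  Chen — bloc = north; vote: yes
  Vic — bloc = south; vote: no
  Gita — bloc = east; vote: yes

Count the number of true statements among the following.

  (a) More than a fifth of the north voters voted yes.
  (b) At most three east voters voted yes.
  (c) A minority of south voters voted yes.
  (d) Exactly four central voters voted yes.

2

(a) north: |A| = 8, |A ∩ B| = 2; needs |A ∩ B| / |A| > 1/5 — true.
(b) east: |A| = 9, |A ∩ B| = 3; needs |A ∩ B| ≤ 3 — true.
(c) south: |A| = 5, |A ∩ B| = 3; needs |A ∩ B| < |A ∖ B| — false.
(d) central: |A| = 5, |A ∩ B| = 5; needs |A ∩ B| = 4 — false.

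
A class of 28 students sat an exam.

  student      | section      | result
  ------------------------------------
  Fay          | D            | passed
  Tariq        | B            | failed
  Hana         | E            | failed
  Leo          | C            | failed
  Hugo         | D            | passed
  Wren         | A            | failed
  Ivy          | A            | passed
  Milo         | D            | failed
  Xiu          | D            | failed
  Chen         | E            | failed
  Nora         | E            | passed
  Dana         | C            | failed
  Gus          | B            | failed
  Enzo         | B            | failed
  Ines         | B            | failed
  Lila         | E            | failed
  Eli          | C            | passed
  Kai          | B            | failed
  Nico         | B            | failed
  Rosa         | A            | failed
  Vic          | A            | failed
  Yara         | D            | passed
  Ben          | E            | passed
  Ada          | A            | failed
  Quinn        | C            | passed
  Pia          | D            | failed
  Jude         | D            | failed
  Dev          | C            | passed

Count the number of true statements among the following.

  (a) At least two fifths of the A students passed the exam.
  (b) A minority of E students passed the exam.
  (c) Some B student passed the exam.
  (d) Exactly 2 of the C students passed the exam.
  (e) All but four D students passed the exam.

2

(a) A: |A| = 5, |A ∩ B| = 1; needs |A ∩ B| / |A| ≥ 2/5 — false.
(b) E: |A| = 5, |A ∩ B| = 2; needs |A ∩ B| < |A ∖ B| — true.
(c) B: |A| = 6, |A ∩ B| = 0; needs A ∩ B ≠ ∅ (|A ∩ B| ≥ 1) — false.
(d) C: |A| = 5, |A ∩ B| = 3; needs |A ∩ B| = 2 — false.
(e) D: |A| = 7, |A ∩ B| = 3; needs |A ∖ B| = 4 — true.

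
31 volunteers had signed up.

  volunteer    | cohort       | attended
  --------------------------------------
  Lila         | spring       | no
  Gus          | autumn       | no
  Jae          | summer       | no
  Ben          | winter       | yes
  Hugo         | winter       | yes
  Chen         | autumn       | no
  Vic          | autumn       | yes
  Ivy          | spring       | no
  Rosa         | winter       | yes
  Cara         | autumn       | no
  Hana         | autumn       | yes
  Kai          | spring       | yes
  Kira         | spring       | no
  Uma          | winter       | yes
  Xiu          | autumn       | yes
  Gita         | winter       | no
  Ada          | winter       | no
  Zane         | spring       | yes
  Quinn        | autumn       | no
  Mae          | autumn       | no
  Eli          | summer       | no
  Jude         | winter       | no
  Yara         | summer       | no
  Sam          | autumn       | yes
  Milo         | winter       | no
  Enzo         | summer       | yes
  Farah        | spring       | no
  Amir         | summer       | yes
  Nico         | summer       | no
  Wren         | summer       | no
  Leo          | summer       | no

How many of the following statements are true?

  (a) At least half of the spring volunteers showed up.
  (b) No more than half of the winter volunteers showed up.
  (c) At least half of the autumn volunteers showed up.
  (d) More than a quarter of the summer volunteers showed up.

1

(a) spring: |A| = 6, |A ∩ B| = 2; needs |A ∩ B| ≥ |A ∖ B| — false.
(b) winter: |A| = 8, |A ∩ B| = 4; needs |A ∩ B| ≤ |A ∖ B| — true.
(c) autumn: |A| = 9, |A ∩ B| = 4; needs |A ∩ B| ≥ |A ∖ B| — false.
(d) summer: |A| = 8, |A ∩ B| = 2; needs |A ∩ B| / |A| > 1/4 — false.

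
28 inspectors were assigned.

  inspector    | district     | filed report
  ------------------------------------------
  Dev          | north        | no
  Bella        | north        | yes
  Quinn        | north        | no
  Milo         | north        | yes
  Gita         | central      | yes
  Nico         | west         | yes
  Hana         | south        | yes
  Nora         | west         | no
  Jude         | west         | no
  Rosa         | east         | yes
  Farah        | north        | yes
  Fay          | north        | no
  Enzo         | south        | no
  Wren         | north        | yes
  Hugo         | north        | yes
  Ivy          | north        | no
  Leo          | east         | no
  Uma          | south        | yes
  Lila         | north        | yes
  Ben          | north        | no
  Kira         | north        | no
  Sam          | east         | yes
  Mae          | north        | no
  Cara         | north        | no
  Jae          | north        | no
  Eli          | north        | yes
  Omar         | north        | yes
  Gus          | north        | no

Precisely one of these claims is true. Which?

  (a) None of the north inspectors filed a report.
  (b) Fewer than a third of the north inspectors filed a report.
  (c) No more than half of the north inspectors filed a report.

|A| = 18, |A ∩ B| = 8, |A ∖ B| = 10.
(a) requires A ∩ B = ∅ (|A ∩ B| = 0): false.
(b) requires |A ∩ B| / |A| < 1/3: false.
(c) requires |A ∩ B| ≤ |A ∖ B|: true.

(c)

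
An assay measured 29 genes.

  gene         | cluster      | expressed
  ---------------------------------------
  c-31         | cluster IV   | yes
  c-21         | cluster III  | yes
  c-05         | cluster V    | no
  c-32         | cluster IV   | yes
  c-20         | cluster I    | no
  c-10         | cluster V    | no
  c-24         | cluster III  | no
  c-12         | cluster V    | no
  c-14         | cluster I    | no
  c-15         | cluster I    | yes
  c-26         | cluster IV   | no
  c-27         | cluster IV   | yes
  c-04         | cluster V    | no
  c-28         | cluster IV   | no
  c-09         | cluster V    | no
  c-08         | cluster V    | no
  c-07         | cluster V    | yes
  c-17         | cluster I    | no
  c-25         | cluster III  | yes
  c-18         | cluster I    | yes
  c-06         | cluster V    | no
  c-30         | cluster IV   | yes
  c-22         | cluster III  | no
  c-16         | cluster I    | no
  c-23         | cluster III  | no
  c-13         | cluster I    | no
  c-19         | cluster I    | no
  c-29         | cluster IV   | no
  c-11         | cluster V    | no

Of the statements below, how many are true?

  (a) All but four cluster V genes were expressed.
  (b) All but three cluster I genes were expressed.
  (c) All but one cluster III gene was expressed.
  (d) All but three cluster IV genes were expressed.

(a) cluster V: |A| = 9, |A ∩ B| = 1; needs |A ∖ B| = 4 — false.
(b) cluster I: |A| = 8, |A ∩ B| = 2; needs |A ∖ B| = 3 — false.
(c) cluster III: |A| = 5, |A ∩ B| = 2; needs |A ∖ B| = 1 — false.
(d) cluster IV: |A| = 7, |A ∩ B| = 4; needs |A ∖ B| = 3 — true.

1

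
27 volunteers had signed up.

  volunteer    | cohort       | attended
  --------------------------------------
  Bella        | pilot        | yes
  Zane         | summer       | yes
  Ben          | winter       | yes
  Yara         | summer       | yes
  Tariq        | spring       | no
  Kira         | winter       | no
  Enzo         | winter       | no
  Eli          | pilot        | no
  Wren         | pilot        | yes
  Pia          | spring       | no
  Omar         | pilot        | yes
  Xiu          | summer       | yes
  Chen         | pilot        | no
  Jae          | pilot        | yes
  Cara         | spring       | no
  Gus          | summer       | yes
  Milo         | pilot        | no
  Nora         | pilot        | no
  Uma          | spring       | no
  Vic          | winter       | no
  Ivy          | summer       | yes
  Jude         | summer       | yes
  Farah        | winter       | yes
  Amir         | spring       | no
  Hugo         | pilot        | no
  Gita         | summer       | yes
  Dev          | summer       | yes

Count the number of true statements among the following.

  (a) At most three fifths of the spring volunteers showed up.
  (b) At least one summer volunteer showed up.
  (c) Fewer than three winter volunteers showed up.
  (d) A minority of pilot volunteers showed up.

4

(a) spring: |A| = 5, |A ∩ B| = 0; needs |A ∩ B| / |A| ≤ 3/5 — true.
(b) summer: |A| = 8, |A ∩ B| = 8; needs A ∩ B ≠ ∅ (|A ∩ B| ≥ 1) — true.
(c) winter: |A| = 5, |A ∩ B| = 2; needs |A ∩ B| < 3 — true.
(d) pilot: |A| = 9, |A ∩ B| = 4; needs |A ∩ B| < |A ∖ B| — true.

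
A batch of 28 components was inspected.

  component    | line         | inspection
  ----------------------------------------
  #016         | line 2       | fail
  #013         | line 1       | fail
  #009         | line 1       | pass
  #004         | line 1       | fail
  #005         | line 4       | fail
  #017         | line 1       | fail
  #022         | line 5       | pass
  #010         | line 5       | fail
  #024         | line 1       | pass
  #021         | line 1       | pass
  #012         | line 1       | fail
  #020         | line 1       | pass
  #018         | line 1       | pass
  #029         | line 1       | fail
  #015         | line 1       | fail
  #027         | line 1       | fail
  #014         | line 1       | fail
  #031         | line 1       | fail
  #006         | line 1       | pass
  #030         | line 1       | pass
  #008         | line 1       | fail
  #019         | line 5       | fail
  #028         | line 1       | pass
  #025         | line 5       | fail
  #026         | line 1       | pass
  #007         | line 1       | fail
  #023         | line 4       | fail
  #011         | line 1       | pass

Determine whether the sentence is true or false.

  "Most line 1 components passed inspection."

False

Truth condition: |A ∩ B| > |A ∖ B|.
|A| = 21, |A ∩ B| = 10, |A ∖ B| = 11.
10 < 11, so the statement is false.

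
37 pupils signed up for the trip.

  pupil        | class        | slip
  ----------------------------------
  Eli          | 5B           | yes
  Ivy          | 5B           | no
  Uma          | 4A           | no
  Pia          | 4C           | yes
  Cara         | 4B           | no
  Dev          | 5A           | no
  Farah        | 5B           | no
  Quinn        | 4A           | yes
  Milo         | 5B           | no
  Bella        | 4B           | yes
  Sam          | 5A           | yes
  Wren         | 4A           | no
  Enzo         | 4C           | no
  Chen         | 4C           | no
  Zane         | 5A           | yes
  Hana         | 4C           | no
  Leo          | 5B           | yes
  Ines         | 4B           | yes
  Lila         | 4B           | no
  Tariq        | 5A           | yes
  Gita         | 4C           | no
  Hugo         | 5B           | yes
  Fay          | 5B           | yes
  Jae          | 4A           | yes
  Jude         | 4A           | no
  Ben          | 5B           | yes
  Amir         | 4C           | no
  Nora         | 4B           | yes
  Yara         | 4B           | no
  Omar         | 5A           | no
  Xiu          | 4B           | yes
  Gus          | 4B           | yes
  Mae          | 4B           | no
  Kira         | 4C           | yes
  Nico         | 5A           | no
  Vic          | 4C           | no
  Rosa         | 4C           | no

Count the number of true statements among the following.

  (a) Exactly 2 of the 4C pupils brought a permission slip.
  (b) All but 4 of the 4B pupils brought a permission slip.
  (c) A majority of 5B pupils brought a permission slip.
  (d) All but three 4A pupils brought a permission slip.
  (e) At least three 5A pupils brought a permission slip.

5

(a) 4C: |A| = 9, |A ∩ B| = 2; needs |A ∩ B| = 2 — true.
(b) 4B: |A| = 9, |A ∩ B| = 5; needs |A ∖ B| = 4 — true.
(c) 5B: |A| = 8, |A ∩ B| = 5; needs |A ∩ B| > |A ∖ B| — true.
(d) 4A: |A| = 5, |A ∩ B| = 2; needs |A ∖ B| = 3 — true.
(e) 5A: |A| = 6, |A ∩ B| = 3; needs |A ∩ B| ≥ 3 — true.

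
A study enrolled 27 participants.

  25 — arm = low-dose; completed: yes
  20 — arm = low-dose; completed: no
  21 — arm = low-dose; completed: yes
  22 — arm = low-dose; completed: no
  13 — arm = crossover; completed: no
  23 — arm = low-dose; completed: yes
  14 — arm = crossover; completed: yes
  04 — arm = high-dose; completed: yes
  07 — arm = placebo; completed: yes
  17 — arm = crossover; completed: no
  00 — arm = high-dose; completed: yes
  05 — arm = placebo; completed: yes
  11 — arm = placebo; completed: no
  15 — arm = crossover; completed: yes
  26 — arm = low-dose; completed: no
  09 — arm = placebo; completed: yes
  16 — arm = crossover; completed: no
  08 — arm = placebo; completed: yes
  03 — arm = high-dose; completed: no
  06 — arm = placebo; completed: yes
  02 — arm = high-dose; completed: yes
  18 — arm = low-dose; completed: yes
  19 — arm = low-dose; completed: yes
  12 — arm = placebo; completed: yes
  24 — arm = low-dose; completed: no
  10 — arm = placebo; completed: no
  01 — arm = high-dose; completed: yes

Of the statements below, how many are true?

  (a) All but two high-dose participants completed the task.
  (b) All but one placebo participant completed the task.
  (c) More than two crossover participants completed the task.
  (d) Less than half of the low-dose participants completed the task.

0

(a) high-dose: |A| = 5, |A ∩ B| = 4; needs |A ∖ B| = 2 — false.
(b) placebo: |A| = 8, |A ∩ B| = 6; needs |A ∖ B| = 1 — false.
(c) crossover: |A| = 5, |A ∩ B| = 2; needs |A ∩ B| > 2 — false.
(d) low-dose: |A| = 9, |A ∩ B| = 5; needs |A ∩ B| < |A ∖ B| — false.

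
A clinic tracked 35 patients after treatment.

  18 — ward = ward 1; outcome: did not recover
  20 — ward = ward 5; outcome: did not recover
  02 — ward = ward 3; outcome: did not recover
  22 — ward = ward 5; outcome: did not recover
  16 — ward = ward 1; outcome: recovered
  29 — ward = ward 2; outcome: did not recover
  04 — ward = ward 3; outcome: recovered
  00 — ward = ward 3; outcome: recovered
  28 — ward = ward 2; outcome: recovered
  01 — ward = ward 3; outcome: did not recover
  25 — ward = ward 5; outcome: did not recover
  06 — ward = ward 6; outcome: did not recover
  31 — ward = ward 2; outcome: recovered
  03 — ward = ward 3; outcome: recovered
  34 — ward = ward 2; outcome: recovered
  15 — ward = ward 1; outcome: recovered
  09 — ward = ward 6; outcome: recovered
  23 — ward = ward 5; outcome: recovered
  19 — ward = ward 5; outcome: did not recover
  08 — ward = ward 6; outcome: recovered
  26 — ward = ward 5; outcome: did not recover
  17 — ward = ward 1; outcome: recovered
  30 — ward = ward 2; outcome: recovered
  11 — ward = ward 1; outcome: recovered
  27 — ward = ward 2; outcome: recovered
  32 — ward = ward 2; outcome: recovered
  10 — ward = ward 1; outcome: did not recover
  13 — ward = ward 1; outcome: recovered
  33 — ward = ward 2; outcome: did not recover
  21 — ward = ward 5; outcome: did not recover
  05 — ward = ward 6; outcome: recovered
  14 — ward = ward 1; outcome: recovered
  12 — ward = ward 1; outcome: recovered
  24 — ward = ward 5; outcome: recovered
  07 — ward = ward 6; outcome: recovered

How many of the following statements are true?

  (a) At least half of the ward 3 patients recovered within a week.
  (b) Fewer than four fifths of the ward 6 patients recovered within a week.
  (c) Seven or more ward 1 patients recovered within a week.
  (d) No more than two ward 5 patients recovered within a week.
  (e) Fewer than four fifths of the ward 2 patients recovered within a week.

4

(a) ward 3: |A| = 5, |A ∩ B| = 3; needs |A ∩ B| ≥ |A ∖ B| — true.
(b) ward 6: |A| = 5, |A ∩ B| = 4; needs |A ∩ B| / |A| < 4/5 — false.
(c) ward 1: |A| = 9, |A ∩ B| = 7; needs |A ∩ B| ≥ 7 — true.
(d) ward 5: |A| = 8, |A ∩ B| = 2; needs |A ∩ B| ≤ 2 — true.
(e) ward 2: |A| = 8, |A ∩ B| = 6; needs |A ∩ B| / |A| < 4/5 — true.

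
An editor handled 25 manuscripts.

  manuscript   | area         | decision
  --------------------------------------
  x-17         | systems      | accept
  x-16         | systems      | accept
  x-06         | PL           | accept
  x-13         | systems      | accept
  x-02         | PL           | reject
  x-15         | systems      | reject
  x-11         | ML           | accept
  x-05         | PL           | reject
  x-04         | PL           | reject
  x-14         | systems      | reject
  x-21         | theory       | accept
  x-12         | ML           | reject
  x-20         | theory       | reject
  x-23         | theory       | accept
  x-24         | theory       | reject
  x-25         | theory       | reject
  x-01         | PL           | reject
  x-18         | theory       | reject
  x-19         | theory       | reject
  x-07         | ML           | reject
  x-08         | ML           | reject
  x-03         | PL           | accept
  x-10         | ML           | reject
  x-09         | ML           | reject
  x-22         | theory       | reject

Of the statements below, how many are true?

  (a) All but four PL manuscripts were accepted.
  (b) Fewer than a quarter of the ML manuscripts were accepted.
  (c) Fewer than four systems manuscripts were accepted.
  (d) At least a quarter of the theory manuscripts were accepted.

(a) PL: |A| = 6, |A ∩ B| = 2; needs |A ∖ B| = 4 — true.
(b) ML: |A| = 6, |A ∩ B| = 1; needs |A ∩ B| / |A| < 1/4 — true.
(c) systems: |A| = 5, |A ∩ B| = 3; needs |A ∩ B| < 4 — true.
(d) theory: |A| = 8, |A ∩ B| = 2; needs |A ∩ B| / |A| ≥ 1/4 — true.

4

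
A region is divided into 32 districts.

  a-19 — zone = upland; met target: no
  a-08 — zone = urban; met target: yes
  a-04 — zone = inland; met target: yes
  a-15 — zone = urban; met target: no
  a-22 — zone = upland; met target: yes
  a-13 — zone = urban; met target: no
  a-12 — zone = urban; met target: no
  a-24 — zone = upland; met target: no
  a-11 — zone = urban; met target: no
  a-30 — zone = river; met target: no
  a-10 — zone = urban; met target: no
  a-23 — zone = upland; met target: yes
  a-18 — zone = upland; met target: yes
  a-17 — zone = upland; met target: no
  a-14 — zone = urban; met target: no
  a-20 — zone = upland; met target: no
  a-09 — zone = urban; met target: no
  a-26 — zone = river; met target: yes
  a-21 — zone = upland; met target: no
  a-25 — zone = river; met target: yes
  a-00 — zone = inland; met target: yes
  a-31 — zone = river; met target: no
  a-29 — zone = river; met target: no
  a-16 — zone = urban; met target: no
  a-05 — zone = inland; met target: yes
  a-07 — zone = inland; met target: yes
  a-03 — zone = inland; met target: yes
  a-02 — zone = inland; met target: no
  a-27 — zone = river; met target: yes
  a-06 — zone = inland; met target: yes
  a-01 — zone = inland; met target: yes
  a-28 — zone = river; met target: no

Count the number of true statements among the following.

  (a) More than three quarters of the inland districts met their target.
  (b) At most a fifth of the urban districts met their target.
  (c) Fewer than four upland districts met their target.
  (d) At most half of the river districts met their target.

4

(a) inland: |A| = 8, |A ∩ B| = 7; needs |A ∩ B| / |A| > 3/4 — true.
(b) urban: |A| = 9, |A ∩ B| = 1; needs |A ∩ B| / |A| ≤ 1/5 — true.
(c) upland: |A| = 8, |A ∩ B| = 3; needs |A ∩ B| < 4 — true.
(d) river: |A| = 7, |A ∩ B| = 3; needs |A ∩ B| ≤ |A ∖ B| — true.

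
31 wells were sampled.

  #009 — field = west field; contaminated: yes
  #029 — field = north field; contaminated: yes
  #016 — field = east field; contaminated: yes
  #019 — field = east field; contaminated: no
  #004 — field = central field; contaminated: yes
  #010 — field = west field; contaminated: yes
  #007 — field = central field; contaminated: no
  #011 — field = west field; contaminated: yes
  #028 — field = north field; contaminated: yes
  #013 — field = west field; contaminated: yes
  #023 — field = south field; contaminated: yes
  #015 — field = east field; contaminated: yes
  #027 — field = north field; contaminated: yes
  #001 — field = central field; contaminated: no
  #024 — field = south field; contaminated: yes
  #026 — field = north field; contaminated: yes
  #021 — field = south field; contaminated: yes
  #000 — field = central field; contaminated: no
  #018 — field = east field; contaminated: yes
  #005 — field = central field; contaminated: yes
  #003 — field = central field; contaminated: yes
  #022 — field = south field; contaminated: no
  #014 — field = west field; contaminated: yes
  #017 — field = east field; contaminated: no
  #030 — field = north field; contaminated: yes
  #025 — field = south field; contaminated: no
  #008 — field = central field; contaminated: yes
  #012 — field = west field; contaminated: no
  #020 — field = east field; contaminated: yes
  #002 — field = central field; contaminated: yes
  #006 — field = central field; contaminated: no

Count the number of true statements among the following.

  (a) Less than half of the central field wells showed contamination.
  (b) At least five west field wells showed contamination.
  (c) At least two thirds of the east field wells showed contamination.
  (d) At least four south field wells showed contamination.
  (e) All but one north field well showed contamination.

2

(a) central field: |A| = 9, |A ∩ B| = 5; needs |A ∩ B| < |A ∖ B| — false.
(b) west field: |A| = 6, |A ∩ B| = 5; needs |A ∩ B| ≥ 5 — true.
(c) east field: |A| = 6, |A ∩ B| = 4; needs |A ∩ B| / |A| ≥ 2/3 — true.
(d) south field: |A| = 5, |A ∩ B| = 3; needs |A ∩ B| ≥ 4 — false.
(e) north field: |A| = 5, |A ∩ B| = 5; needs |A ∖ B| = 1 — false.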